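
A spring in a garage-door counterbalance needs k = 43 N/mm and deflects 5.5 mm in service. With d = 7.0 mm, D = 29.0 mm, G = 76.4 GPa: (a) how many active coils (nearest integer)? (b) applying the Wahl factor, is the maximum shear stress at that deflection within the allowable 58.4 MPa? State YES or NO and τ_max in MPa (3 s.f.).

N_a = Gd⁴/(8D³k) = (76.4×10³)(7.0⁴)/(8·29.0³·43) = 21.86 → N_a = 22
Actual rate k = Gd⁴/(8D³·22) = 42.735 N/mm
Working load F = kδ = 42.735·5.5 = 235.04 N
C = 29.0/7.0 = 4.1429; K_W = (4C−1)/(4C−4)+0.615/C = 1.3871
τ_max = K_W·8FD/(πd³) = 1.3871·50.604 = 70.192 MPa
τ_max > 58.4 MPa → exceeds allowable

(a) 22 coils; (b) NO, τ_max = 70.2 MPa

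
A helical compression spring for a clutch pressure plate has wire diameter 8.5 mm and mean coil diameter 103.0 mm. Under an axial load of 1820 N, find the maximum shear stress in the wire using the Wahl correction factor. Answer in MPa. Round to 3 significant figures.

Spring index C = D/d = 103.0/8.5 = 12.1176
K_W = (4C−1)/(4C−4) + 0.615/C = 47.471/44.471 + 0.0508 = 1.1182
τ₀ = 8FD/(πd³) = 8·1820·103.0/(π·8.5³) = 1.49968e+06/1929.3 = 777.31 MPa
τ_max = K·τ₀ = 1.1182 × 777.31 = 869.19 MPa

869 MPa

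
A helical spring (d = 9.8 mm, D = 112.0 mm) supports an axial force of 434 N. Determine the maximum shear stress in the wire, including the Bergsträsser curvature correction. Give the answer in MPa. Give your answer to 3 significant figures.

147 MPa

Spring index C = D/d = 112.0/9.8 = 11.4286
K_B = (4C+2)/(4C−3) = 47.714/42.714 = 1.1171
τ₀ = 8FD/(πd³) = 8·434·112.0/(π·9.8³) = 388864/2956.8 = 131.51 MPa
τ_max = K·τ₀ = 1.1171 × 131.51 = 146.91 MPa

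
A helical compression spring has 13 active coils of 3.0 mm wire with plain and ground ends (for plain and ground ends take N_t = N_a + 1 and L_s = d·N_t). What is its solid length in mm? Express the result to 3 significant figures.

plain and ground ends: N_t = N_a + 1 = 13 + 1 = 14
L_s = d·N_t = 3.0 × 14 = 42 mm

42.0 mm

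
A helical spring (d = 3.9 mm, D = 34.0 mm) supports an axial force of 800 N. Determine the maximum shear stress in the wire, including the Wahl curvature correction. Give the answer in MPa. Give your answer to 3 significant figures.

1360 MPa

Spring index C = D/d = 34.0/3.9 = 8.7179
K_W = (4C−1)/(4C−4) + 0.615/C = 33.872/30.872 + 0.0705 = 1.1677
τ₀ = 8FD/(πd³) = 8·800·34.0/(π·3.9³) = 217600/186.36 = 1167.7 MPa
τ_max = K·τ₀ = 1.1677 × 1167.7 = 1363.5 MPa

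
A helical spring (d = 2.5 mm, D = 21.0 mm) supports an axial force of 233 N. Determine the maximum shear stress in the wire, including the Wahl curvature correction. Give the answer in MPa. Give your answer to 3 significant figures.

Spring index C = D/d = 21.0/2.5 = 8.4000
K_W = (4C−1)/(4C−4) + 0.615/C = 32.600/29.600 + 0.0732 = 1.1746
τ₀ = 8FD/(πd³) = 8·233·21.0/(π·2.5³) = 39144/49.087 = 797.44 MPa
τ_max = K·τ₀ = 1.1746 × 797.44 = 936.64 MPa

937 MPa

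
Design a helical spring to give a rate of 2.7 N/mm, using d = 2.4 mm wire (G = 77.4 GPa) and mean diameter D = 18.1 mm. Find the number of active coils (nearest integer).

N_a = Gd⁴/(8D³k) = (77.4×10³ × 2.4⁴)/(8 × 18.1³ × 2.7)
    = 2.56795e+06 / 128082 = 20.05 → 20 coils

20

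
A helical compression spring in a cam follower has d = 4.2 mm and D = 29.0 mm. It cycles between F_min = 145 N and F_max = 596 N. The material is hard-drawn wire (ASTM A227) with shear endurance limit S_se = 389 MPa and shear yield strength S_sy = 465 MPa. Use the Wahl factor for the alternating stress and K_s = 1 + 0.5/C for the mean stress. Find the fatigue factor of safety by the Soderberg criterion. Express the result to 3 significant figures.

0.643

C = D/d = 29.0/4.2 = 6.9048; K_W = (4C−1)/(4C−4)+0.615/C = 1.2161; K_s = 1+0.5/C = 1.0724
F_a = (F_max−F_min)/2 = 225.5 N; F_m = (F_max+F_min)/2 = 370.5 N
τ_a = K_W·8F_aD/(πd³) = 1.2161 × 224.77 = 273.34 MPa
τ_m = K_s·8F_mD/(πd³) = 1.0724 × 369.3 = 396.04 MPa
Soderberg: 1/n_f = τ_a/S_se + τ_m/S_sy = 273.34/389 + 396.04/465 = 0.70267 + 0.85170 = 1.5544
n_f = 1/1.5544 = 0.6433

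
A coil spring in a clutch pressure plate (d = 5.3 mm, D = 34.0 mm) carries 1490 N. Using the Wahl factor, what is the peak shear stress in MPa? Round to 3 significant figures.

Spring index C = D/d = 34.0/5.3 = 6.4151
K_W = (4C−1)/(4C−4) + 0.615/C = 24.660/21.660 + 0.0959 = 1.2344
τ₀ = 8FD/(πd³) = 8·1490·34.0/(π·5.3³) = 405280/467.71 = 866.52 MPa
τ_max = K·τ₀ = 1.2344 × 866.52 = 1069.6 MPa

1070 MPa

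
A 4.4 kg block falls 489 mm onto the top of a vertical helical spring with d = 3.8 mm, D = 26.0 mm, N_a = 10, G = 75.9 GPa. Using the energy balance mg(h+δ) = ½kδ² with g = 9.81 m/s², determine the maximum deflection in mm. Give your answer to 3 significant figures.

k = Gd⁴/(8D³N_a) = (75.9×10³)(3.8⁴)/(8·26.0³·10) = 11.256 N/mm
W = mg = 4.4 × 9.81 = 43.164 N
½kδ² − Wδ − Wh = 0 → δ = (W + √(W² + 2kWh))/k
δ = (43.164 + √(1863.1 + 475146))/11.256 = (43.164 + 690.66)/11.256 = 65.197 mm

65.2 mm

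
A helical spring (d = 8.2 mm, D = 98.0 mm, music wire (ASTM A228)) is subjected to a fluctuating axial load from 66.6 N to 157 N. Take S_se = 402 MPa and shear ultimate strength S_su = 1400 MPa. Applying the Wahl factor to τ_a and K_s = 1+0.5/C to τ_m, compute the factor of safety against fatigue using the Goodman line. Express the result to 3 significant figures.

C = D/d = 98.0/8.2 = 11.9512; K_W = (4C−1)/(4C−4)+0.615/C = 1.1199; K_s = 1+0.5/C = 1.0418
F_a = (F_max−F_min)/2 = 45.2 N; F_m = (F_max+F_min)/2 = 111.8 N
τ_a = K_W·8F_aD/(πd³) = 1.1199 × 20.458 = 22.912 MPa
τ_m = K_s·8F_mD/(πd³) = 1.0418 × 50.602 = 52.719 MPa
Goodman: 1/n_f = τ_a/S_se + τ_m/S_su = 22.912/402 + 52.719/1400 = 0.05699 + 0.03766 = 0.094651
n_f = 1/0.094651 = 10.57

10.6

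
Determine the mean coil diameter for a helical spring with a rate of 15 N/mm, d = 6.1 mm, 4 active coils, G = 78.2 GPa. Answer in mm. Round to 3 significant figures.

D = (Gd⁴/(8N_a·k))^(1/3) = (78.2×10³·6.1⁴/(8·4·15))^(1/3)
  = (225572)^(1/3) = 60.8735 mm

60.9 mm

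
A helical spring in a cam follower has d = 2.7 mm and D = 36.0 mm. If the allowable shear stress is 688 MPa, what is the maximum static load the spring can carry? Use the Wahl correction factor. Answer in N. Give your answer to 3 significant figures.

C = D/d = 36.0/2.7 = 13.3333
K_W = (4C−1)/(4C−4) + 0.615/C = 52.333/49.333 + 0.0461 = 1.1069
τ_max = K·8FD/(πd³) → F_max = τ_allow·πd³/(8DK)
F_max = 688·π·2.7³/(8·36.0·1.1069) = 42543/318.8 = 133.45 N

133 N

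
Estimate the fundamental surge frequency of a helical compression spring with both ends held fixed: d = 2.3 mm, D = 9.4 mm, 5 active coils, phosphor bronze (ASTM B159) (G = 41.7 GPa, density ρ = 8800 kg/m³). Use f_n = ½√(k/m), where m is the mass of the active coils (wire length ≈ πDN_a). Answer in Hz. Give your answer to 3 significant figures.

1280 Hz

k = Gd⁴/(8D³N_a) = (41.7×10³)(2.3⁴)/(8·9.4³·5) = 35.124 N/mm = 35124 N/m
Wire length L = πDN_a = π·9.4·5 = 147.65 mm
m = ρ·(πd²/4)·L = 8800 × 4.1548×10⁻⁶ m² × 0.14765 m = 0.0053985 kg
f_n = ½√(k/m) = 0.5·√(35124/0.0053985) = 0.5·√(6.5062e+06) = 1275.4 Hz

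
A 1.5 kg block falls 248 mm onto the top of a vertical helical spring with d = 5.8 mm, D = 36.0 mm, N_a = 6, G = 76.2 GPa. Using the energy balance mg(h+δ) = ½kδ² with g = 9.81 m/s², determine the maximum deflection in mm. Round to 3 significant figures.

k = Gd⁴/(8D³N_a) = (76.2×10³)(5.8⁴)/(8·36.0³·6) = 38.505 N/mm
W = mg = 1.5 × 9.81 = 14.715 N
½kδ² − Wδ − Wh = 0 → δ = (W + √(W² + 2kWh))/k
δ = (14.715 + √(216.53 + 281035))/38.505 = (14.715 + 530.33)/38.505 = 14.155 mm

14.2 mm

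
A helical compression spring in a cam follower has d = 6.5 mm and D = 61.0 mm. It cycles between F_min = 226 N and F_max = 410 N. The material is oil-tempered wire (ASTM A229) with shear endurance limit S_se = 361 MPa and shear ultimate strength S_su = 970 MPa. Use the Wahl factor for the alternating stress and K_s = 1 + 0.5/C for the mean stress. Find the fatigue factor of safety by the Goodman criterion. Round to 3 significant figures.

2.76

C = D/d = 61.0/6.5 = 9.3846; K_W = (4C−1)/(4C−4)+0.615/C = 1.1550; K_s = 1+0.5/C = 1.0533
F_a = (F_max−F_min)/2 = 92 N; F_m = (F_max+F_min)/2 = 318 N
τ_a = K_W·8F_aD/(πd³) = 1.1550 × 52.038 = 60.103 MPa
τ_m = K_s·8F_mD/(πd³) = 1.0533 × 179.87 = 189.45 MPa
Goodman: 1/n_f = τ_a/S_se + τ_m/S_su = 60.103/361 + 189.45/970 = 0.16649 + 0.19531 = 0.3618
n_f = 1/0.3618 = 2.764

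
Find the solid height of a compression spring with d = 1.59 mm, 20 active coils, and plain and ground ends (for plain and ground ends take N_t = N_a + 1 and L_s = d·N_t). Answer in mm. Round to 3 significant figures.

33.4 mm

plain and ground ends: N_t = N_a + 1 = 20 + 1 = 21
L_s = d·N_t = 1.59 × 21 = 33.39 mm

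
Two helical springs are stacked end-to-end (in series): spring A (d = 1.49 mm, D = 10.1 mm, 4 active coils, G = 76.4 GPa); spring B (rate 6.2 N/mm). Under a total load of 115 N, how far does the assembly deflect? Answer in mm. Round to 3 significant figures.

k_A = Gd⁴/(8D³N_a) = (76.4×10³)(1.49⁴)/(8·10.1³·4) = 11.422 N/mm
Series: 1/k_eq = 1/11.422 + 1/6.2 = 0.24884; k_eq = 4.0186 N/mm
δ = F/k_eq = 115/4.0186 = 28.617 mm

28.6 mm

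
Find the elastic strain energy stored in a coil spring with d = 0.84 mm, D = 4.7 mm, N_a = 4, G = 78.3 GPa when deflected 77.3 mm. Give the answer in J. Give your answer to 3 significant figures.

35.1 J

k = Gd⁴/(8D³N_a) = (78.3×10³)(0.84⁴)/(8·4.7³·4) = 11.734 N/mm
U = ½kδ² = 0.5 × 11.734 × 77.3² = 35056 N·mm = 35.056 J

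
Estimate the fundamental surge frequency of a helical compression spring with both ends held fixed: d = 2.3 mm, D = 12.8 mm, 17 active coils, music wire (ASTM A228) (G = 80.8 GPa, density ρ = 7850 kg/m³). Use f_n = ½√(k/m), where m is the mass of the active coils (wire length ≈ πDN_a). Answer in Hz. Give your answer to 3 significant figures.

298 Hz

k = Gd⁴/(8D³N_a) = (80.8×10³)(2.3⁴)/(8·12.8³·17) = 7.9278 N/mm = 7927.8 N/m
Wire length L = πDN_a = π·12.8·17 = 683.61 mm
m = ρ·(πd²/4)·L = 7850 × 4.1548×10⁻⁶ m² × 0.68361 m = 0.022296 kg
f_n = ½√(k/m) = 0.5·√(7927.8/0.022296) = 0.5·√(3.5557e+05) = 298.15 Hz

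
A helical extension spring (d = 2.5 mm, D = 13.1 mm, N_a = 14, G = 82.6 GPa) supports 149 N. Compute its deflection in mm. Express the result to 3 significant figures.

11.6 mm

k = Gd⁴/(8D³N_a) = (82.6×10³)(2.5⁴)/(8·13.1³·14) = 12.815 N/mm
δ = F/k = 149 / 12.815 = 11.627 mm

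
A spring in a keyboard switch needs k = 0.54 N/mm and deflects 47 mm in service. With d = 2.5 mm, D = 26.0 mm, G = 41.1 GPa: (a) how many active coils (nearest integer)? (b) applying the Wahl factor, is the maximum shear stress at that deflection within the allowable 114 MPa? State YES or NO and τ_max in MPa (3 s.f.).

(a) 21 coils; (b) NO, τ_max = 123 MPa

N_a = Gd⁴/(8D³k) = (41.1×10³)(2.5⁴)/(8·26.0³·0.54) = 21.14 → N_a = 21
Actual rate k = Gd⁴/(8D³·21) = 0.54372 N/mm
Working load F = kδ = 0.54372·47 = 25.555 N
C = 26.0/2.5 = 10.4000; K_W = (4C−1)/(4C−4)+0.615/C = 1.1389
τ_max = K_W·8FD/(πd³) = 1.1389·108.28 = 123.33 MPa
τ_max > 114 MPa → exceeds allowable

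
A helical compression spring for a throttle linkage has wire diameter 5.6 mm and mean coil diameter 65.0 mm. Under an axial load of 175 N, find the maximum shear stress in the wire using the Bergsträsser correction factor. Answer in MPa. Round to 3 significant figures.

184 MPa

Spring index C = D/d = 65.0/5.6 = 11.6071
K_B = (4C+2)/(4C−3) = 48.429/43.429 = 1.1151
τ₀ = 8FD/(πd³) = 8·175·65.0/(π·5.6³) = 91000/551.71 = 164.94 MPa
τ_max = K·τ₀ = 1.1151 × 164.94 = 183.93 MPa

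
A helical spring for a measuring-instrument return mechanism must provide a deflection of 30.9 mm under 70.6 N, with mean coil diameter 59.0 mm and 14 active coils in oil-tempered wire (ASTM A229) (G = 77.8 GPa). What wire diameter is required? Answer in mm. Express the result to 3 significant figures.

Required rate k = F/δ = 70.6/30.9 = 2.2848 N/mm
d = (8D³N_a·k / G)^(1/4) = (8·59.0³·14·2.2848 / (77.8×10³))^0.25
  = (675.52)^0.25 = 5.0981 mm

5.10 mm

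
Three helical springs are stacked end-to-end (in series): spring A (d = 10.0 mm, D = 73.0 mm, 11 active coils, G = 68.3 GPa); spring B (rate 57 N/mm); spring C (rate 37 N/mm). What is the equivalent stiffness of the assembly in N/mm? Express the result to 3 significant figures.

10.6 N/mm

k_A = Gd⁴/(8D³N_a) = (68.3×10³)(10.0⁴)/(8·73.0³·11) = 19.951 N/mm
Series: 1/k_eq = 1/19.951 + 1/57 + 1/37 = 0.094693; k_eq = 10.56 N/mm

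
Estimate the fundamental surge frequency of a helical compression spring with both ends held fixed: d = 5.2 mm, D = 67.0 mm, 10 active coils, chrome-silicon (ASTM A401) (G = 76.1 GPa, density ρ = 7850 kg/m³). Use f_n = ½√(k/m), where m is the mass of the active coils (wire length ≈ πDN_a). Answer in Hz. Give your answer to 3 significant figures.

40.6 Hz

k = Gd⁴/(8D³N_a) = (76.1×10³)(5.2⁴)/(8·67.0³·10) = 2.3125 N/mm = 2312.5 N/m
Wire length L = πDN_a = π·67.0·10 = 2104.9 mm
m = ρ·(πd²/4)·L = 7850 × 21.237×10⁻⁶ m² × 2.1049 m = 0.35091 kg
f_n = ½√(k/m) = 0.5·√(2312.5/0.35091) = 0.5·√(6590.1) = 40.59 Hz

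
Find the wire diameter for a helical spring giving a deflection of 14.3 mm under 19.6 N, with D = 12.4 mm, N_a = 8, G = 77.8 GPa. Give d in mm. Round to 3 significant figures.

Required rate k = F/δ = 19.6/14.3 = 1.3706 N/mm
d = (8D³N_a·k / G)^(1/4) = (8·12.4³·8·1.3706 / (77.8×10³))^0.25
  = (2.1497)^0.25 = 1.2109 mm

1.21 mm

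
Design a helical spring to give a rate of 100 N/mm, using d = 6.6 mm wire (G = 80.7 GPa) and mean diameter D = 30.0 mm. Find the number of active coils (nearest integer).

N_a = Gd⁴/(8D³k) = (80.7×10³ × 6.6⁴)/(8 × 30.0³ × 100)
    = 1.53126e+08 / 2.16e+07 = 7.089 → 7 coils

7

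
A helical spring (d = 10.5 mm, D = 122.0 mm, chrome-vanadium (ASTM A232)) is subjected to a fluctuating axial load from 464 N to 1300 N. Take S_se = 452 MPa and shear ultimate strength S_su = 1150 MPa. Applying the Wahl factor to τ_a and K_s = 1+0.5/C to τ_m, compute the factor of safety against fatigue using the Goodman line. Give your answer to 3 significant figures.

2.03

C = D/d = 122.0/10.5 = 11.6190; K_W = (4C−1)/(4C−4)+0.615/C = 1.1236; K_s = 1+0.5/C = 1.0430
F_a = (F_max−F_min)/2 = 418 N; F_m = (F_max+F_min)/2 = 882 N
τ_a = K_W·8F_aD/(πd³) = 1.1236 × 112.18 = 126.04 MPa
τ_m = K_s·8F_mD/(πd³) = 1.0430 × 236.7 = 246.89 MPa
Goodman: 1/n_f = τ_a/S_se + τ_m/S_su = 126.04/452 + 246.89/1150 = 0.27885 + 0.21468 = 0.49353
n_f = 1/0.49353 = 2.026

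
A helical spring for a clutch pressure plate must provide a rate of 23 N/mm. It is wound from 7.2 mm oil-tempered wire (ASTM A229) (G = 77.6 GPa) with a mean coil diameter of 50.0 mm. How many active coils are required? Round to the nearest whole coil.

9

N_a = Gd⁴/(8D³k) = (77.6×10³ × 7.2⁴)/(8 × 50.0³ × 23)
    = 2.08541e+08 / 2.3e+07 = 9.067 → 9 coils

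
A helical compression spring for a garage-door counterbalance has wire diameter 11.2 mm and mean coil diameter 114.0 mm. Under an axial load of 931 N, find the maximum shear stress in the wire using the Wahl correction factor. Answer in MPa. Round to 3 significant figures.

220 MPa

Spring index C = D/d = 114.0/11.2 = 10.1786
K_W = (4C−1)/(4C−4) + 0.615/C = 39.714/36.714 + 0.0604 = 1.1421
τ₀ = 8FD/(πd³) = 8·931·114.0/(π·11.2³) = 849072/4413.7 = 192.37 MPa
τ_max = K·τ₀ = 1.1421 × 192.37 = 219.71 MPa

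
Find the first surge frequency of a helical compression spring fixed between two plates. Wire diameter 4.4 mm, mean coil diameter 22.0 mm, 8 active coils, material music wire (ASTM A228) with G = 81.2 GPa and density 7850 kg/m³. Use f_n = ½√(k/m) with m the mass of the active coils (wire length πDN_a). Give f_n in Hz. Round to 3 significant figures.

k = Gd⁴/(8D³N_a) = (81.2×10³)(4.4⁴)/(8·22.0³·8) = 44.66 N/mm = 44660 N/m
Wire length L = πDN_a = π·22.0·8 = 552.92 mm
m = ρ·(πd²/4)·L = 7850 × 15.205×10⁻⁶ m² × 0.55292 m = 0.065997 kg
f_n = ½√(k/m) = 0.5·√(44660/0.065997) = 0.5·√(6.7669e+05) = 411.31 Hz

411 Hz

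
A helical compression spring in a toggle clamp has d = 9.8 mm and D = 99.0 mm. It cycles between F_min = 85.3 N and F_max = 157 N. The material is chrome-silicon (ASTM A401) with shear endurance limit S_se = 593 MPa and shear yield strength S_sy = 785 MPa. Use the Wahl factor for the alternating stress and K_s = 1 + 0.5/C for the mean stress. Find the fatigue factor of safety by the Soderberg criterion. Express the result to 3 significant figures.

C = D/d = 99.0/9.8 = 10.1020; K_W = (4C−1)/(4C−4)+0.615/C = 1.1433; K_s = 1+0.5/C = 1.0495
F_a = (F_max−F_min)/2 = 35.85 N; F_m = (F_max+F_min)/2 = 121.15 N
τ_a = K_W·8F_aD/(πd³) = 1.1433 × 9.6025 = 10.978 MPa
τ_m = K_s·8F_mD/(πd³) = 1.0495 × 32.45 = 34.057 MPa
Soderberg: 1/n_f = τ_a/S_se + τ_m/S_sy = 10.978/593 + 34.057/785 = 0.01851 + 0.04338 = 0.061897
n_f = 1/0.061897 = 16.16

16.2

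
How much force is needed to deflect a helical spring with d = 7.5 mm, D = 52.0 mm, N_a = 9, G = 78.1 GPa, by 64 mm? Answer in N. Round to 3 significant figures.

k = Gd⁴/(8D³N_a) = (78.1×10³)(7.5⁴)/(8·52.0³·9) = 24.409 N/mm
F = k·δ = 24.409 × 64 = 1562.2 N

1560 N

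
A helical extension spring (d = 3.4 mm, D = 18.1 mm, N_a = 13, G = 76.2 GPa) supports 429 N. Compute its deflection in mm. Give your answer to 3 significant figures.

26.0 mm

k = Gd⁴/(8D³N_a) = (76.2×10³)(3.4⁴)/(8·18.1³·13) = 16.512 N/mm
δ = F/k = 429 / 16.512 = 25.981 mm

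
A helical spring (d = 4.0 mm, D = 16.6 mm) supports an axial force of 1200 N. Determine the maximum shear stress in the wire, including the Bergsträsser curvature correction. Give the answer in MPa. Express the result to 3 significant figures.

Spring index C = D/d = 16.6/4.0 = 4.1500
K_B = (4C+2)/(4C−3) = 18.600/13.600 = 1.3676
τ₀ = 8FD/(πd³) = 8·1200·16.6/(π·4.0³) = 159360/201.06 = 792.59 MPa
τ_max = K·τ₀ = 1.3676 × 792.59 = 1084 MPa

1080 MPa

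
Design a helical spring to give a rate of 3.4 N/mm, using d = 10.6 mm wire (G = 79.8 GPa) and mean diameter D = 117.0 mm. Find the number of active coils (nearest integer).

N_a = Gd⁴/(8D³k) = (79.8×10³ × 10.6⁴)/(8 × 117.0³ × 3.4)
    = 1.00746e+09 / 4.35639e+07 = 23.13 → 23 coils

23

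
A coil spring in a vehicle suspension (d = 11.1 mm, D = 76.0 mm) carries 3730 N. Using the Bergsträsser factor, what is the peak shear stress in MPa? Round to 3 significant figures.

636 MPa

Spring index C = D/d = 76.0/11.1 = 6.8468
K_B = (4C+2)/(4C−3) = 29.387/24.387 = 1.2050
τ₀ = 8FD/(πd³) = 8·3730·76.0/(π·11.1³) = 2.26784e+06/4296.5 = 527.83 MPa
τ_max = K·τ₀ = 1.2050 × 527.83 = 636.05 MPa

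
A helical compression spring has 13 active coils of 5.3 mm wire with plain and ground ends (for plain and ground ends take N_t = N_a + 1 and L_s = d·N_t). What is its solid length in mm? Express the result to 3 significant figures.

plain and ground ends: N_t = N_a + 1 = 13 + 1 = 14
L_s = d·N_t = 5.3 × 14 = 74.2 mm

74.2 mm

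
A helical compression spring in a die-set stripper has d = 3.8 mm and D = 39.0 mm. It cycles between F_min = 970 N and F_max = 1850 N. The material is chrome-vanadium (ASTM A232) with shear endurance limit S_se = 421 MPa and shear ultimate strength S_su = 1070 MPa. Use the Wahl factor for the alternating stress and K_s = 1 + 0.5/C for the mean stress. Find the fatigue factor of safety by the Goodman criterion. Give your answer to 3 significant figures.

C = D/d = 39.0/3.8 = 10.2632; K_W = (4C−1)/(4C−4)+0.615/C = 1.1409; K_s = 1+0.5/C = 1.0487
F_a = (F_max−F_min)/2 = 440 N; F_m = (F_max+F_min)/2 = 1410 N
τ_a = K_W·8F_aD/(πd³) = 1.1409 × 796.35 = 908.55 MPa
τ_m = K_s·8F_mD/(πd³) = 1.0487 × 2552 = 2676.3 MPa
Goodman: 1/n_f = τ_a/S_se + τ_m/S_su = 908.55/421 + 2676.3/1070 = 2.15808 + 2.50120 = 4.6593
n_f = 1/4.6593 = 0.2146

0.215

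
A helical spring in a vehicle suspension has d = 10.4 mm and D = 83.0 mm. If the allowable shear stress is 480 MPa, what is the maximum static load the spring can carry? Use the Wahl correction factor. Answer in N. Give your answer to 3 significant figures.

C = D/d = 83.0/10.4 = 7.9808
K_W = (4C−1)/(4C−4) + 0.615/C = 30.923/27.923 + 0.0771 = 1.1845
τ_max = K·8FD/(πd³) → F_max = τ_allow·πd³/(8DK)
F_max = 480·π·10.4³/(8·83.0·1.1845) = 1.6963e+06/786.51 = 2156.7 N

2160 N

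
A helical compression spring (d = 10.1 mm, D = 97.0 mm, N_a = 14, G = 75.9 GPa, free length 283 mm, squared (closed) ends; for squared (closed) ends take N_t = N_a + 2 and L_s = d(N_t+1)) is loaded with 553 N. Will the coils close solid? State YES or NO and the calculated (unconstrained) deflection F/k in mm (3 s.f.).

k = Gd⁴/(8D³N_a) = (75.9×10³)(10.1⁴)/(8·97.0³·14) = 7.7267 N/mm
N_t = 16; L_s = 10.1·17 = 171.7 mm; δ_solid = L₀ − L_s = 283 − 171.7 = 111.3 mm
δ = F/k = 553/7.7267 = 71.57 mm
δ < δ_solid → spring does not go solid

NO, δ = 71.6 mm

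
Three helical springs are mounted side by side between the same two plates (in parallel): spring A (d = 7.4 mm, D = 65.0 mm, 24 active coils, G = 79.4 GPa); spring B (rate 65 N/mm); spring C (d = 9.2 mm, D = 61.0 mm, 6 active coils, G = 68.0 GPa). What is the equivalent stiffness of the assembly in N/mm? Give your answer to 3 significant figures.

114 N/mm

k_A = Gd⁴/(8D³N_a) = (79.4×10³)(7.4⁴)/(8·65.0³·24) = 4.5155 N/mm
k_C = Gd⁴/(8D³N_a) = (68.0×10³)(9.2⁴)/(8·61.0³·6) = 44.713 N/mm
Parallel: k_eq = 4.5155 + 65 + 44.713 = 114.23 N/mm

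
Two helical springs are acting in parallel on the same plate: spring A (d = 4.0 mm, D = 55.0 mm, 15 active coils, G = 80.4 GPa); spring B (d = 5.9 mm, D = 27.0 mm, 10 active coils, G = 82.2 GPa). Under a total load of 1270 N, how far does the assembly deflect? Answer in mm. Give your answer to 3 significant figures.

k_A = Gd⁴/(8D³N_a) = (80.4×10³)(4.0⁴)/(8·55.0³·15) = 1.0309 N/mm
k_B = Gd⁴/(8D³N_a) = (82.2×10³)(5.9⁴)/(8·27.0³·10) = 63.256 N/mm
Parallel: k_eq = 1.0309 + 63.256 = 64.286 N/mm
δ = F/k_eq = 1270/64.286 = 19.755 mm

19.8 mm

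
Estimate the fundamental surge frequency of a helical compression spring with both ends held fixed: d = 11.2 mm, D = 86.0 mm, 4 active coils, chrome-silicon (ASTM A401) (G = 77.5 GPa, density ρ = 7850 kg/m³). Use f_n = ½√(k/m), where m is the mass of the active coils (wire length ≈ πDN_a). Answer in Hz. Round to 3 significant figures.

k = Gd⁴/(8D³N_a) = (77.5×10³)(11.2⁴)/(8·86.0³·4) = 59.914 N/mm = 59914 N/m
Wire length L = πDN_a = π·86.0·4 = 1080.7 mm
m = ρ·(πd²/4)·L = 7850 × 98.52×10⁻⁶ m² × 1.0807 m = 0.8358 kg
f_n = ½√(k/m) = 0.5·√(59914/0.8358) = 0.5·√(71684) = 133.87 Hz

134 Hz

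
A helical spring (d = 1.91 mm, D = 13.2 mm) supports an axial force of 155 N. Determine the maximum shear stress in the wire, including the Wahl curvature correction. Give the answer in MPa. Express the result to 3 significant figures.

909 MPa

Spring index C = D/d = 13.2/1.91 = 6.9110
K_W = (4C−1)/(4C−4) + 0.615/C = 26.644/23.644 + 0.0890 = 1.2159
τ₀ = 8FD/(πd³) = 8·155·13.2/(π·1.91³) = 16368/21.89 = 747.73 MPa
τ_max = K·τ₀ = 1.2159 × 747.73 = 909.14 MPa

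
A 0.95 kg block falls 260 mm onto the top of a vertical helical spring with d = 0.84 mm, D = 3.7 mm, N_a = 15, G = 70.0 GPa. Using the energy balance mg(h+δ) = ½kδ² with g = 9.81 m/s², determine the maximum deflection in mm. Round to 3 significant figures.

k = Gd⁴/(8D³N_a) = (70.0×10³)(0.84⁴)/(8·3.7³·15) = 5.7336 N/mm
W = mg = 0.95 × 9.81 = 9.3195 N
½kδ² − Wδ − Wh = 0 → δ = (W + √(W² + 2kWh))/k
δ = (9.3195 + √(86.853 + 27785.9))/5.7336 = (9.3195 + 166.95)/5.7336 = 30.743 mm

30.7 mm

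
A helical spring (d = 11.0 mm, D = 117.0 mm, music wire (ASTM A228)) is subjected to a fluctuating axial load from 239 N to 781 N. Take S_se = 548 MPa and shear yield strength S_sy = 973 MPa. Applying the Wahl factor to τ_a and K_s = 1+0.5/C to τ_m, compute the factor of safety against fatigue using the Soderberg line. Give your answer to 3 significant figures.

4.02

C = D/d = 117.0/11.0 = 10.6364; K_W = (4C−1)/(4C−4)+0.615/C = 1.1357; K_s = 1+0.5/C = 1.0470
F_a = (F_max−F_min)/2 = 271 N; F_m = (F_max+F_min)/2 = 510 N
τ_a = K_W·8F_aD/(πd³) = 1.1357 × 60.662 = 68.891 MPa
τ_m = K_s·8F_mD/(πd³) = 1.0470 × 114.16 = 119.53 MPa
Soderberg: 1/n_f = τ_a/S_se + τ_m/S_sy = 68.891/548 + 119.53/973 = 0.12571 + 0.12284 = 0.24856
n_f = 1/0.24856 = 4.023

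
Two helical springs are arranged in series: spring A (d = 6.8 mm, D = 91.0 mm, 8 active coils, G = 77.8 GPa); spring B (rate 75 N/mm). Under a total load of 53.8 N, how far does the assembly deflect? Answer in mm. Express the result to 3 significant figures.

16.3 mm

k_A = Gd⁴/(8D³N_a) = (77.8×10³)(6.8⁴)/(8·91.0³·8) = 3.4491 N/mm
Series: 1/k_eq = 1/3.4491 + 1/75 = 0.30326; k_eq = 3.2975 N/mm
δ = F/k_eq = 53.8/3.2975 = 16.315 mm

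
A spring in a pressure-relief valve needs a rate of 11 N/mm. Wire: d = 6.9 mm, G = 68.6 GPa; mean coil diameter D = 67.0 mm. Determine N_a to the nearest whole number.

6

N_a = Gd⁴/(8D³k) = (68.6×10³ × 6.9⁴)/(8 × 67.0³ × 11)
    = 1.55496e+08 / 2.64671e+07 = 5.875 → 6 coils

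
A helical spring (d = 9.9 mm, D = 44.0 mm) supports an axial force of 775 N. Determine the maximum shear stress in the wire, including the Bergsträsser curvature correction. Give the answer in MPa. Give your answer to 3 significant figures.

120 MPa

Spring index C = D/d = 44.0/9.9 = 4.4444
K_B = (4C+2)/(4C−3) = 19.778/14.778 = 1.3383
τ₀ = 8FD/(πd³) = 8·775·44.0/(π·9.9³) = 272800/3048.3 = 89.493 MPa
τ_max = K·τ₀ = 1.3383 × 89.493 = 119.77 MPa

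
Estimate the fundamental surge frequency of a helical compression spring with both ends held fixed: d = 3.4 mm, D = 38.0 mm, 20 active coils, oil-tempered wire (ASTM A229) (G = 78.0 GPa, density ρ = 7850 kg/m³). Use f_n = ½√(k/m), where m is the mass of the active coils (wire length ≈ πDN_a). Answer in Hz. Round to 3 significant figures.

k = Gd⁴/(8D³N_a) = (78.0×10³)(3.4⁴)/(8·38.0³·20) = 1.1872 N/mm = 1187.2 N/m
Wire length L = πDN_a = π·38.0·20 = 2387.6 mm
m = ρ·(πd²/4)·L = 7850 × 9.0792×10⁻⁶ m² × 2.3876 m = 0.17017 kg
f_n = ½√(k/m) = 0.5·√(1187.2/0.17017) = 0.5·√(6976.8) = 41.764 Hz

41.8 Hz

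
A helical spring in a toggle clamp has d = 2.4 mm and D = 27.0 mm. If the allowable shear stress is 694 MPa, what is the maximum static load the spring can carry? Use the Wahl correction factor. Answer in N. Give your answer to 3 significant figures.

124 N

C = D/d = 27.0/2.4 = 11.2500
K_W = (4C−1)/(4C−4) + 0.615/C = 44.000/41.000 + 0.0547 = 1.1278
τ_max = K·8FD/(πd³) → F_max = τ_allow·πd³/(8DK)
F_max = 694·π·2.4³/(8·27.0·1.1278) = 30140/243.61 = 123.72 N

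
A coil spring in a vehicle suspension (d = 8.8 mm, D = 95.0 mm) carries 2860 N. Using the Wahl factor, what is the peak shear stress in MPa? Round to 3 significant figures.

Spring index C = D/d = 95.0/8.8 = 10.7955
K_W = (4C−1)/(4C−4) + 0.615/C = 42.182/39.182 + 0.0570 = 1.1335
τ₀ = 8FD/(πd³) = 8·2860·95.0/(π·8.8³) = 2.1736e+06/2140.9 = 1015.3 MPa
τ_max = K·τ₀ = 1.1335 × 1015.3 = 1150.8 MPa

1150 MPa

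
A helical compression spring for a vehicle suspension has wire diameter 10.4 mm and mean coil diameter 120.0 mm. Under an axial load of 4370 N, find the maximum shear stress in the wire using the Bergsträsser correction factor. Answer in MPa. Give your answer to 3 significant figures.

1320 MPa

Spring index C = D/d = 120.0/10.4 = 11.5385
K_B = (4C+2)/(4C−3) = 48.154/43.154 = 1.1159
τ₀ = 8FD/(πd³) = 8·4370·120.0/(π·10.4³) = 4.1952e+06/3533.9 = 1187.1 MPa
τ_max = K·τ₀ = 1.1159 × 1187.1 = 1324.7 MPa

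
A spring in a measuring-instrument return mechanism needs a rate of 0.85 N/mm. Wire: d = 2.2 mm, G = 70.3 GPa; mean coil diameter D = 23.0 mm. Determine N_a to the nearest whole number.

N_a = Gd⁴/(8D³k) = (70.3×10³ × 2.2⁴)/(8 × 23.0³ × 0.85)
    = 1.64682e+06 / 82735.6 = 19.9 → 20 coils

20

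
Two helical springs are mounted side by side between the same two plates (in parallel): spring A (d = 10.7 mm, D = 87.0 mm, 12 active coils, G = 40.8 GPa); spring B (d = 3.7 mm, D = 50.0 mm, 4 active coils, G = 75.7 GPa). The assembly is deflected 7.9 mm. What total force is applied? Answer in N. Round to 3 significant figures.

k_A = Gd⁴/(8D³N_a) = (40.8×10³)(10.7⁴)/(8·87.0³·12) = 8.4599 N/mm
k_B = Gd⁴/(8D³N_a) = (75.7×10³)(3.7⁴)/(8·50.0³·4) = 3.5468 N/mm
Parallel: k_eq = 8.4599 + 3.5468 = 12.007 N/mm
F = k_eq·δ = 12.007·7.9 = 94.853 N

94.9 N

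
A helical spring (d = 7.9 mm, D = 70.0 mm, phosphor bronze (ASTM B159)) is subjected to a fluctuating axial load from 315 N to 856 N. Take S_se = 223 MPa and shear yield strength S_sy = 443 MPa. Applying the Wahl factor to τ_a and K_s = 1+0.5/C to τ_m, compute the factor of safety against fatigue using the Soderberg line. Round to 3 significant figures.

C = D/d = 70.0/7.9 = 8.8608; K_W = (4C−1)/(4C−4)+0.615/C = 1.1648; K_s = 1+0.5/C = 1.0564
F_a = (F_max−F_min)/2 = 270.5 N; F_m = (F_max+F_min)/2 = 585.5 N
τ_a = K_W·8F_aD/(πd³) = 1.1648 × 97.797 = 113.92 MPa
τ_m = K_s·8F_mD/(πd³) = 1.0564 × 211.68 = 223.63 MPa
Soderberg: 1/n_f = τ_a/S_se + τ_m/S_sy = 113.92/223 + 223.63/443 = 0.51083 + 0.50480 = 1.0156
n_f = 1/1.0156 = 0.9846

0.985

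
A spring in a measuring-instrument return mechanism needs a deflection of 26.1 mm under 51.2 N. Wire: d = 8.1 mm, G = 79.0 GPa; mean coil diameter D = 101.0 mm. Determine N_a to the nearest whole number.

21

Required rate k = F/δ = 51.2/26.1 = 1.9617 N/mm
N_a = Gd⁴/(8D³k) = (79.0×10³ × 8.1⁴)/(8 × 101.0³ × 1.9617)
    = 3.40069e+08 / 1.6169e+07 = 21.03 → 21 coils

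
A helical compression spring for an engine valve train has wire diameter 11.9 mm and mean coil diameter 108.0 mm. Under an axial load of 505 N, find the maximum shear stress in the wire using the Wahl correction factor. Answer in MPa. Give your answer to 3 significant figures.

Spring index C = D/d = 108.0/11.9 = 9.0756
K_W = (4C−1)/(4C−4) + 0.615/C = 35.303/32.303 + 0.0678 = 1.1606
τ₀ = 8FD/(πd³) = 8·505·108.0/(π·11.9³) = 436320/5294.1 = 82.417 MPa
τ_max = K·τ₀ = 1.1606 × 82.417 = 95.656 MPa

95.7 MPa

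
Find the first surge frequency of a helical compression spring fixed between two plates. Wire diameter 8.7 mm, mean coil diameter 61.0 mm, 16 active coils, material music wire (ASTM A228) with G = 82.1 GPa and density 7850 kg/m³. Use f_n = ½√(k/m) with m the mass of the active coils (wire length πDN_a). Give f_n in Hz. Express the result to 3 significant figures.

53.2 Hz

k = Gd⁴/(8D³N_a) = (82.1×10³)(8.7⁴)/(8·61.0³·16) = 16.189 N/mm = 16189 N/m
Wire length L = πDN_a = π·61.0·16 = 3066.2 mm
m = ρ·(πd²/4)·L = 7850 × 59.447×10⁻⁶ m² × 3.0662 m = 1.4309 kg
f_n = ½√(k/m) = 0.5·√(16189/1.4309) = 0.5·√(11314) = 53.184 Hz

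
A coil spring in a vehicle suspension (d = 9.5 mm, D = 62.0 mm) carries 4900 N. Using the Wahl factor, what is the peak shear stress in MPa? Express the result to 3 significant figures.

1110 MPa

Spring index C = D/d = 62.0/9.5 = 6.5263
K_W = (4C−1)/(4C−4) + 0.615/C = 25.105/22.105 + 0.0942 = 1.2299
τ₀ = 8FD/(πd³) = 8·4900·62.0/(π·9.5³) = 2.4304e+06/2693.5 = 902.31 MPa
τ_max = K·τ₀ = 1.2299 × 902.31 = 1109.8 MPa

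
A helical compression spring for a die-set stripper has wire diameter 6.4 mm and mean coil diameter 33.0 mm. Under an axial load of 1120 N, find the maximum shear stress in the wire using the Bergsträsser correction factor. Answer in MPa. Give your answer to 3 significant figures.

Spring index C = D/d = 33.0/6.4 = 5.1562
K_B = (4C+2)/(4C−3) = 22.625/17.625 = 1.2837
τ₀ = 8FD/(πd³) = 8·1120·33.0/(π·6.4³) = 295680/823.55 = 359.03 MPa
τ_max = K·τ₀ = 1.2837 × 359.03 = 460.88 MPa

461 MPa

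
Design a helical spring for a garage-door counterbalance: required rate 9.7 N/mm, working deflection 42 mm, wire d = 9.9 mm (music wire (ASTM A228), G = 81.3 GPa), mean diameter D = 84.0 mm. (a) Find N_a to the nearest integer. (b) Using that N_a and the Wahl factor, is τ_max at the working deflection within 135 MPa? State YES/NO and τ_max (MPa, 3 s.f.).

N_a = Gd⁴/(8D³k) = (81.3×10³)(9.9⁴)/(8·84.0³·9.7) = 16.98 → N_a = 17
Actual rate k = Gd⁴/(8D³·17) = 9.6885 N/mm
Working load F = kδ = 9.6885·42 = 406.92 N
C = 84.0/9.9 = 8.4848; K_W = (4C−1)/(4C−4)+0.615/C = 1.1727
τ_max = K_W·8FD/(πd³) = 1.1727·89.705 = 105.2 MPa
τ_max ≤ 135 MPa → acceptable

(a) 17 coils; (b) YES, τ_max = 105 MPa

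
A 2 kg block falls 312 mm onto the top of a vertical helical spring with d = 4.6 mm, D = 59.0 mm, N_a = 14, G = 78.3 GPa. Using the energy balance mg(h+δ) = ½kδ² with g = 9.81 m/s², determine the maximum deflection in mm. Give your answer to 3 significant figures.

k = Gd⁴/(8D³N_a) = (78.3×10³)(4.6⁴)/(8·59.0³·14) = 1.5241 N/mm
W = mg = 2 × 9.81 = 19.62 N
½kδ² − Wδ − Wh = 0 → δ = (W + √(W² + 2kWh))/k
δ = (19.62 + √(384.94 + 18659.6))/1.5241 = (19.62 + 138)/1.5241 = 103.42 mm

103 mm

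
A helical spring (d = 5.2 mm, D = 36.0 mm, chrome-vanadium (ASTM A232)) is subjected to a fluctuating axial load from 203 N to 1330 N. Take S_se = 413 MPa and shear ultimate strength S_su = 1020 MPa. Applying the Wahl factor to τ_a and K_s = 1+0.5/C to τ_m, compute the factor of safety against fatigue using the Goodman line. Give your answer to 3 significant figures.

0.622

C = D/d = 36.0/5.2 = 6.9231; K_W = (4C−1)/(4C−4)+0.615/C = 1.2155; K_s = 1+0.5/C = 1.0722
F_a = (F_max−F_min)/2 = 563.5 N; F_m = (F_max+F_min)/2 = 766.5 N
τ_a = K_W·8F_aD/(πd³) = 1.2155 × 367.39 = 446.55 MPa
τ_m = K_s·8F_mD/(πd³) = 1.0722 × 499.74 = 535.83 MPa
Goodman: 1/n_f = τ_a/S_se + τ_m/S_su = 446.55/413 + 535.83/1020 = 1.08122 + 0.52533 = 1.6066
n_f = 1/1.6066 = 0.6225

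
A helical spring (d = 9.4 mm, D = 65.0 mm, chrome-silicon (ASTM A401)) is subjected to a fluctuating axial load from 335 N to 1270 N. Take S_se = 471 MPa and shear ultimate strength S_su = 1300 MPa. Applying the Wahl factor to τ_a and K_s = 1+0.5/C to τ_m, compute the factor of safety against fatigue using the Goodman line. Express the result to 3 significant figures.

2.69

C = D/d = 65.0/9.4 = 6.9149; K_W = (4C−1)/(4C−4)+0.615/C = 1.2157; K_s = 1+0.5/C = 1.0723
F_a = (F_max−F_min)/2 = 467.5 N; F_m = (F_max+F_min)/2 = 802.5 N
τ_a = K_W·8F_aD/(πd³) = 1.2157 × 93.165 = 113.26 MPa
τ_m = K_s·8F_mD/(πd³) = 1.0723 × 159.92 = 171.49 MPa
Goodman: 1/n_f = τ_a/S_se + τ_m/S_su = 113.26/471 + 171.49/1300 = 0.24048 + 0.13191 = 0.37239
n_f = 1/0.37239 = 2.685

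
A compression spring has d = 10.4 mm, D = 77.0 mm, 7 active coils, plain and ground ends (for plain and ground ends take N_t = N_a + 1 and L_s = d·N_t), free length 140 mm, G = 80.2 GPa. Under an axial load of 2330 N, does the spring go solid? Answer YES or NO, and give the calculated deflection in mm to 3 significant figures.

k = Gd⁴/(8D³N_a) = (80.2×10³)(10.4⁴)/(8·77.0³·7) = 36.698 N/mm
N_t = 8; L_s = 10.4·8 = 83.2 mm; δ_solid = L₀ − L_s = 140 − 83.2 = 56.8 mm
δ = F/k = 2330/36.698 = 63.49 mm
δ ≥ δ_solid → spring goes solid

YES, δ = 63.5 mm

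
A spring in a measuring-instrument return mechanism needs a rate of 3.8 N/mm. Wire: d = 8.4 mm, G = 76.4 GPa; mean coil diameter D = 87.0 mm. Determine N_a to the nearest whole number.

N_a = Gd⁴/(8D³k) = (76.4×10³ × 8.4⁴)/(8 × 87.0³ × 3.8)
    = 3.80374e+08 / 2.00185e+07 = 19 → 19 coils

19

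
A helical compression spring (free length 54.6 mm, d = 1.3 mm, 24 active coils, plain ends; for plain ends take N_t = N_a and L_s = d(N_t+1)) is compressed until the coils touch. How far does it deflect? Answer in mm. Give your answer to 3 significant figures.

N_t = 24; L_s = 1.3·25 = 32.5 mm
δ_solid = L₀ − L_s = 54.6 − 32.5 = 22.1 mm

22.1 mm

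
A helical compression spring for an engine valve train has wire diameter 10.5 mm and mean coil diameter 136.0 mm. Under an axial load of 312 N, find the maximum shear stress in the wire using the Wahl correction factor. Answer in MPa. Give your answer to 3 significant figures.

104 MPa

Spring index C = D/d = 136.0/10.5 = 12.9524
K_W = (4C−1)/(4C−4) + 0.615/C = 50.810/47.810 + 0.0475 = 1.1102
τ₀ = 8FD/(πd³) = 8·312·136.0/(π·10.5³) = 339456/3636.8 = 93.34 MPa
τ_max = K·τ₀ = 1.1102 × 93.34 = 103.63 MPa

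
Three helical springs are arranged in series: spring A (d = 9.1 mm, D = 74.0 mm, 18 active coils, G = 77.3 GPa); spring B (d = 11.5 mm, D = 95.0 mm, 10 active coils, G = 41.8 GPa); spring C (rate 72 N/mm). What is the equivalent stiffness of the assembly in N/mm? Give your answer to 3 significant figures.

4.59 N/mm

k_A = Gd⁴/(8D³N_a) = (77.3×10³)(9.1⁴)/(8·74.0³·18) = 9.0842 N/mm
k_B = Gd⁴/(8D³N_a) = (41.8×10³)(11.5⁴)/(8·95.0³·10) = 10.659 N/mm
Series: 1/k_eq = 1/9.0842 + 1/10.659 + 1/72 = 0.21779; k_eq = 4.5916 N/mm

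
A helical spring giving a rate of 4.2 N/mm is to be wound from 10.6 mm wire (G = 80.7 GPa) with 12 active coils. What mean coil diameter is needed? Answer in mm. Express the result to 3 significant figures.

D = (Gd⁴/(8N_a·k))^(1/3) = (80.7×10³·10.6⁴/(8·12·4.2))^(1/3)
  = (2.52683e+06)^(1/3) = 136.2047 mm

136 mm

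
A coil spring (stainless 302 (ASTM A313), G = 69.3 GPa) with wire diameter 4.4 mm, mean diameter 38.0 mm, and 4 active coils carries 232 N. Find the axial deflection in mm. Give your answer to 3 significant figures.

k = Gd⁴/(8D³N_a) = (69.3×10³)(4.4⁴)/(8·38.0³·4) = 14.793 N/mm
δ = F/k = 232 / 14.793 = 15.684 mm

15.7 mm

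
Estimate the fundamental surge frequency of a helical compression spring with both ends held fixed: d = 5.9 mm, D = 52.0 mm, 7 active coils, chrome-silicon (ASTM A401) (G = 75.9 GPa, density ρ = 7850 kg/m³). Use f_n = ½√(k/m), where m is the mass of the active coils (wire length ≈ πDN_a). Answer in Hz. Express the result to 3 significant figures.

k = Gd⁴/(8D³N_a) = (75.9×10³)(5.9⁴)/(8·52.0³·7) = 11.68 N/mm = 11680 N/m
Wire length L = πDN_a = π·52.0·7 = 1143.5 mm
m = ρ·(πd²/4)·L = 7850 × 27.34×10⁻⁶ m² × 1.1435 m = 0.24542 kg
f_n = ½√(k/m) = 0.5·√(11680/0.24542) = 0.5·√(47592) = 109.08 Hz

109 Hz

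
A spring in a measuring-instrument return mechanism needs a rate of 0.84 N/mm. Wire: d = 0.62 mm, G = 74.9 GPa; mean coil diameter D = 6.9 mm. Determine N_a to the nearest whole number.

N_a = Gd⁴/(8D³k) = (74.9×10³ × 0.62⁴)/(8 × 6.9³ × 0.84)
    = 11067.5 / 2207.58 = 5.013 → 5 coils

5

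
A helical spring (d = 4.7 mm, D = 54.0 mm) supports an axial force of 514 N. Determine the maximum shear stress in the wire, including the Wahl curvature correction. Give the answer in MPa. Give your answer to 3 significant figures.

Spring index C = D/d = 54.0/4.7 = 11.4894
K_W = (4C−1)/(4C−4) + 0.615/C = 44.957/41.957 + 0.0535 = 1.1250
τ₀ = 8FD/(πd³) = 8·514·54.0/(π·4.7³) = 222048/326.17 = 680.77 MPa
τ_max = K·τ₀ = 1.1250 × 680.77 = 765.89 MPa

766 MPa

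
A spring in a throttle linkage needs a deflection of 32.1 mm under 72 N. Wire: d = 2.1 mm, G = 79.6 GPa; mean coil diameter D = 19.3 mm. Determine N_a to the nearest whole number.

12

Required rate k = F/δ = 72/32.1 = 2.243 N/mm
N_a = Gd⁴/(8D³k) = (79.6×10³ × 2.1⁴)/(8 × 19.3³ × 2.243)
    = 1.54807e+06 / 129000 = 12 → 12 coils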